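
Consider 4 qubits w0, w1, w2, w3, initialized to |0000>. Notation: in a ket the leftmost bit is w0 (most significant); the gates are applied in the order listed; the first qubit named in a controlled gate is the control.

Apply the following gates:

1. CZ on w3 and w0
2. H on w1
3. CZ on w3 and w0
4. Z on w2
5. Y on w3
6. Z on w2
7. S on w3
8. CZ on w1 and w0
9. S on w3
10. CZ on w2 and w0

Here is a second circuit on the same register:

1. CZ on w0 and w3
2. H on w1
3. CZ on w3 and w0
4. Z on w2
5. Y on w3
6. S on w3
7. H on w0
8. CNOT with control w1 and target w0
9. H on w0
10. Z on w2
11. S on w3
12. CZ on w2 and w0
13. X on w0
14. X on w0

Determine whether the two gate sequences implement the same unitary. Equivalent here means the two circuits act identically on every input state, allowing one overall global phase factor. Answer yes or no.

Yes: on every input state the two circuits agree up to one overall phase factor.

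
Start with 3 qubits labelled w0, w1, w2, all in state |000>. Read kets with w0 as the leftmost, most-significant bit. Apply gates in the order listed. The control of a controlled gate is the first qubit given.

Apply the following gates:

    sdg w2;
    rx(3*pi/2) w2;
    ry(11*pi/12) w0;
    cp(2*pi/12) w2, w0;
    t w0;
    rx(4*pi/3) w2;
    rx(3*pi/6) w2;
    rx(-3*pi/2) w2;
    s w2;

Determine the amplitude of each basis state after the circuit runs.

The resulting statevector has amplitude -sqrt(6*sqrt(2) + 12)/16 - sqrt(2*sqrt(2) + 4)/16 + sqrt(12 - 6*sqrt(2))/16 + 3*sqrt(4 - 2*sqrt(2))/16 on |000>, -3*sqrt(4 - 2*sqrt(2))/16 - sqrt(2*sqrt(2) + 4)/16 + sqrt(12 - 6*sqrt(2))/16 + sqrt(6*sqrt(2) + 12)/16 on |001>, 0 on |010>, 0 on |011>, -3*sqrt(2*sqrt(2) + 4)*exp(I*pi/4)/16 - sqrt(6*sqrt(2) + 12)*exp(5*I*pi/12)/16 - sqrt(12 - 6*sqrt(2))*exp(I*pi/4)/16 - sqrt(4 - 2*sqrt(2))*exp(5*I*pi/12)/16 on |100>, -sqrt(6*sqrt(2) + 12)*exp(I*pi/4)/16 - sqrt(4 - 2*sqrt(2))*exp(I*pi/4)/16 + sqrt(12 - 6*sqrt(2))*exp(5*I*pi/12)/16 + 3*sqrt(2*sqrt(2) + 4)*exp(5*I*pi/12)/16 on |101>, 0 on |110>, 0 on |111>.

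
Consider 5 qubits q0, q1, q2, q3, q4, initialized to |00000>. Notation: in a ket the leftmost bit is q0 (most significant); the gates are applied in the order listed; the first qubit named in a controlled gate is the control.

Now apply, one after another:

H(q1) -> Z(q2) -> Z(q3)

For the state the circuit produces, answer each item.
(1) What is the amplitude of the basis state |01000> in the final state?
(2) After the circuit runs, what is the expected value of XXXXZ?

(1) The amplitude on |01000> is sqrt(2)/2.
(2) The expectation value of XXXXZ is 0.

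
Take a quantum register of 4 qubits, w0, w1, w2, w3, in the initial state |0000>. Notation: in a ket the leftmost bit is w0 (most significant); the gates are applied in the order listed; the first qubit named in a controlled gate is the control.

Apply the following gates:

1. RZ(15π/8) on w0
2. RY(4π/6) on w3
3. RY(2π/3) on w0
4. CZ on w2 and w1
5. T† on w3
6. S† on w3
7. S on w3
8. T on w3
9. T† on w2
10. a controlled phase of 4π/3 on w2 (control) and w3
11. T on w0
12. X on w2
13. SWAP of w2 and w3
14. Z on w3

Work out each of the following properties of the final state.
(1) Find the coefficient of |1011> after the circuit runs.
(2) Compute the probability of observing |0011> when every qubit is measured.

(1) The final state's coefficient on |1011> equals 3*exp(5*I*pi/16)/4. Key observation: gates 5-8 undo each other exactly, leaving only the rest of the circuit to track.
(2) Outcome |0011> occurs with probability 3/16.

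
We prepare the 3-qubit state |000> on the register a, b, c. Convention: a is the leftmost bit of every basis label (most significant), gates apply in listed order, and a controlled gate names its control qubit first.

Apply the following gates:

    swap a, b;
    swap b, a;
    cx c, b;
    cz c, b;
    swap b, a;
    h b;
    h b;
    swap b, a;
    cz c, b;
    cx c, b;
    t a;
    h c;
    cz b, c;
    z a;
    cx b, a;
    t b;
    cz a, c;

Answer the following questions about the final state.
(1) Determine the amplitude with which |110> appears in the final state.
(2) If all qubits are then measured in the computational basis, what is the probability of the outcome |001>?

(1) The final state's coefficient on |110> equals 0.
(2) The probability of measuring |001> is 1/2.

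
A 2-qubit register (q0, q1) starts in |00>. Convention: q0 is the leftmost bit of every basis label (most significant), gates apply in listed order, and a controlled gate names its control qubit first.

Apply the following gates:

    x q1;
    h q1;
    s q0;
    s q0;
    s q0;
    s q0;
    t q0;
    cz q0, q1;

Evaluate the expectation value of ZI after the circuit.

The expectation value of ZI is 1. Key observation: steps 3-6 multiply out to the identity, so the circuit reduces to the remaining gates.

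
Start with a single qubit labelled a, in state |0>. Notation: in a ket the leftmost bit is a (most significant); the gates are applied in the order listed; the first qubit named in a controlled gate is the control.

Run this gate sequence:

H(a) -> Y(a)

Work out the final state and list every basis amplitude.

The final amplitudes are -sqrt(2)*I/2 on |0>, sqrt(2)*I/2 on |1>.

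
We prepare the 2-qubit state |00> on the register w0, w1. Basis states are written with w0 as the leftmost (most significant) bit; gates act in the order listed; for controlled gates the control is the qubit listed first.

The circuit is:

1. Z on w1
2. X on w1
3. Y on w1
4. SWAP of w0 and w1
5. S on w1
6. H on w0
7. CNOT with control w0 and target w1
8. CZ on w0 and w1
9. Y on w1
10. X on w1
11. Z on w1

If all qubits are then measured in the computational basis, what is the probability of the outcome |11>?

A full measurement returns |11> with probability 1/2.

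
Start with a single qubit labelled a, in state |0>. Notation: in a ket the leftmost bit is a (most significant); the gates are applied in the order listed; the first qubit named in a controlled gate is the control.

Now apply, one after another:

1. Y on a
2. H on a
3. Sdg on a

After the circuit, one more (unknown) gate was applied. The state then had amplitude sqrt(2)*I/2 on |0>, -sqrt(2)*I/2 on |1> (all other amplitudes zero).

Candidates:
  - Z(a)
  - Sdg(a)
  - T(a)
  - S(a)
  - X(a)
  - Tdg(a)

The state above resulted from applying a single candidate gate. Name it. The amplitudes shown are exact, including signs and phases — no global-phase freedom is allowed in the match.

The unique candidate consistent with the amplitudes is S(a).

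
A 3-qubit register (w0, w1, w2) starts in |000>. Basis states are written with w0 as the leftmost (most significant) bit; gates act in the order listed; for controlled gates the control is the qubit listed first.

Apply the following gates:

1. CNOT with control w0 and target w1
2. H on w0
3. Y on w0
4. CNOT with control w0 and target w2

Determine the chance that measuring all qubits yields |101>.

The probability of measuring |101> is 1/2.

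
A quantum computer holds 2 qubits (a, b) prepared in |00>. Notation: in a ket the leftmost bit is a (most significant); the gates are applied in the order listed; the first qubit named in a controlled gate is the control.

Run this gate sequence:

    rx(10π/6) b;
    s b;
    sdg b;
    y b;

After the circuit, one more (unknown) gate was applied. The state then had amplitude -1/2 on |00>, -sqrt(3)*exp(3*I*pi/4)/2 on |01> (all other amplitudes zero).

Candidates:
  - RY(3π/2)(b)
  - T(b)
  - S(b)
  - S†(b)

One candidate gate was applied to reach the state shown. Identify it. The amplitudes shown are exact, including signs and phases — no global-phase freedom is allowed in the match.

The unique candidate consistent with the amplitudes is T(b). Key observation: gates 2-3 undo each other exactly, leaving only the rest of the circuit to track.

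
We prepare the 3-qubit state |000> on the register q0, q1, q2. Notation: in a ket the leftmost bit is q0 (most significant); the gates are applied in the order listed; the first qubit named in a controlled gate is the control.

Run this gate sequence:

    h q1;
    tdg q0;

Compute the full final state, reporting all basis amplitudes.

The resulting statevector has amplitude sqrt(2)/2 on |000>, sqrt(2)/2 on |010>, and 0 on every other basis state.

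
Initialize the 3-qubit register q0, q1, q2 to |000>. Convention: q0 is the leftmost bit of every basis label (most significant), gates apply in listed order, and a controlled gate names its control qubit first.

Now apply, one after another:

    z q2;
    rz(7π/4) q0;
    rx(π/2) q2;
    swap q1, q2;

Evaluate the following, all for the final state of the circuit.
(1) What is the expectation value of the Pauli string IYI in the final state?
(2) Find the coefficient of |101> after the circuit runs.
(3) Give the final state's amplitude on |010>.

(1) In the final state, IYI has expectation -1.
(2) The amplitude on |101> is 0.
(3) The final state's coefficient on |010> equals sqrt(2)*exp(5*I*pi/8)/2.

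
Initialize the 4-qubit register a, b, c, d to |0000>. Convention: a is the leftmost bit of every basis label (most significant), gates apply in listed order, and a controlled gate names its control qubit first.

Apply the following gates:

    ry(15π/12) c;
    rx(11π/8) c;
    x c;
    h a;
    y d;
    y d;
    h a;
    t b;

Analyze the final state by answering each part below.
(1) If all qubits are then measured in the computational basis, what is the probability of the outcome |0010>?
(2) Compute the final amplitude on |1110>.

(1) The probability of measuring |0010> is sqrt(4 - 2*sqrt(2))/8 + 1/2. Key observation: gates 4-7 undo each other exactly, leaving only the rest of the circuit to track.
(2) The final state's coefficient on |1110> equals 0.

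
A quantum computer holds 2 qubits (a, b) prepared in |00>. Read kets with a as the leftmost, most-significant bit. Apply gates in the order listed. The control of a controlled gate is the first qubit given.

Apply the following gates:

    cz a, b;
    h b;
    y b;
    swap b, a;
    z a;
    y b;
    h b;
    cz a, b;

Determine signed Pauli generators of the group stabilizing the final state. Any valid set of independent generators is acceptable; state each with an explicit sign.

The final state is stabilized by the group generated by +XZ, -ZX; other independent generating sets are equally valid.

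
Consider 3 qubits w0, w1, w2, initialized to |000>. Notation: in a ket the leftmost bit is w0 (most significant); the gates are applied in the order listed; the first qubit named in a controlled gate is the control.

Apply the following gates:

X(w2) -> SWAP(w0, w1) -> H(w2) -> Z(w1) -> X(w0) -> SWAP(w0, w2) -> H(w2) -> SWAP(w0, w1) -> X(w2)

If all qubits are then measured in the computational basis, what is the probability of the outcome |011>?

The probability of measuring |011> is 1/4.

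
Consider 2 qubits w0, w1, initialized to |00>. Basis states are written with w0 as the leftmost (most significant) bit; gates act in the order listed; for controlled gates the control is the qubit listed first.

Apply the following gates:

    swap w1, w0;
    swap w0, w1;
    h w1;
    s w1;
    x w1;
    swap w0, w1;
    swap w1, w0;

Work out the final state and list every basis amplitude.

The final amplitudes are sqrt(2)*I/2 on |00>, sqrt(2)/2 on |01>, 0 on |10>, 0 on |11>.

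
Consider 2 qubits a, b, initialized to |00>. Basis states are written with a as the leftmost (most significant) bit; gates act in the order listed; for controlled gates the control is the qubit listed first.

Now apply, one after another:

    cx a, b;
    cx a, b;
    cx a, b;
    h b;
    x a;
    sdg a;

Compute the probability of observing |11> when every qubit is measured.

A full measurement returns |11> with probability 1/2. Key observation: steps 2-3 multiply out to the identity, so the circuit reduces to the remaining gates.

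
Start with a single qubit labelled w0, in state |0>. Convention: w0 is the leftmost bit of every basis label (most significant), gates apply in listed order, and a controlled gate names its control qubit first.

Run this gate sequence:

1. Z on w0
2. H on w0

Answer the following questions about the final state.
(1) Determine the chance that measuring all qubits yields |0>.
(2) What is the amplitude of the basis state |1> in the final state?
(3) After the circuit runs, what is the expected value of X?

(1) Outcome |0> occurs with probability 1/2.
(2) The final state's coefficient on |1> equals sqrt(2)/2.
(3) The observable X averages to 1.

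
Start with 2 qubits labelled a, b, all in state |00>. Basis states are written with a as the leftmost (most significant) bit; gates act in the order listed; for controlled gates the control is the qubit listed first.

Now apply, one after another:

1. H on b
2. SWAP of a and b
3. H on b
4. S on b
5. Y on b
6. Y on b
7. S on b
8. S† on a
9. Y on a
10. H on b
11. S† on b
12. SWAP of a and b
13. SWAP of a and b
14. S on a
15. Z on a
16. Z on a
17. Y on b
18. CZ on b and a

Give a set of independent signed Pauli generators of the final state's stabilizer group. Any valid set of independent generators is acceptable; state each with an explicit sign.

The stabilizer group can be generated by +XI, +IZ, among other valid generating sets.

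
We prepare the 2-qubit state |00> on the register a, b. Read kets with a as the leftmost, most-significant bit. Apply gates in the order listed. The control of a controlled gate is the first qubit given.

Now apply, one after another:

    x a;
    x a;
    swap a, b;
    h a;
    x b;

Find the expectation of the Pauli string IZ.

The expectation value of IZ is -1.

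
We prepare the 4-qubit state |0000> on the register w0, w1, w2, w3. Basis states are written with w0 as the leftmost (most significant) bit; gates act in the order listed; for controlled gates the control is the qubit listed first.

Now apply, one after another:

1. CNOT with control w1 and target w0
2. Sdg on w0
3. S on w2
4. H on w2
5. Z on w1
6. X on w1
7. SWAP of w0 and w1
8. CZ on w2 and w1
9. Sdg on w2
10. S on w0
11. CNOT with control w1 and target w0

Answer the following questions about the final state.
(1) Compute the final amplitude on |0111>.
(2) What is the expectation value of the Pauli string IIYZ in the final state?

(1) The amplitude on |0111> is 0.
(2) In the final state, IIYZ has expectation -1.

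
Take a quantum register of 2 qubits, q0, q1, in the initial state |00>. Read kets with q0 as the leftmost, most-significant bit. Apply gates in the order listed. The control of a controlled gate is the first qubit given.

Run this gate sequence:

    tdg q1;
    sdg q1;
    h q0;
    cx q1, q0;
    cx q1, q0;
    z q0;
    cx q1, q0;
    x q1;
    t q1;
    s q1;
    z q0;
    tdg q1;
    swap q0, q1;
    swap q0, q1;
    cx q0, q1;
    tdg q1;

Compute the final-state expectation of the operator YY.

The expectation value of YY is sqrt(2)/2.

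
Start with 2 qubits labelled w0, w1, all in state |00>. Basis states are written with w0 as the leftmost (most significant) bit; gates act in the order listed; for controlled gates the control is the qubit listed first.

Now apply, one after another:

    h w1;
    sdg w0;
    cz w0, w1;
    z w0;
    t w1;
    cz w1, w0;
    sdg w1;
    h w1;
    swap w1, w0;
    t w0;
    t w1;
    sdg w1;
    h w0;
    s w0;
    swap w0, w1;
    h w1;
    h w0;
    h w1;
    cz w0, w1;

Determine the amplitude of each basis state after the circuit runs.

After the circuit, the state carries amplitude sqrt(2)/4 on |00>, -exp(3*I*pi/4)/4 + exp(I*pi/4)/4 + I/2 on |01>, sqrt(2)/4 on |10>, -I/2 - exp(I*pi/4)/4 + exp(3*I*pi/4)/4 on |11>.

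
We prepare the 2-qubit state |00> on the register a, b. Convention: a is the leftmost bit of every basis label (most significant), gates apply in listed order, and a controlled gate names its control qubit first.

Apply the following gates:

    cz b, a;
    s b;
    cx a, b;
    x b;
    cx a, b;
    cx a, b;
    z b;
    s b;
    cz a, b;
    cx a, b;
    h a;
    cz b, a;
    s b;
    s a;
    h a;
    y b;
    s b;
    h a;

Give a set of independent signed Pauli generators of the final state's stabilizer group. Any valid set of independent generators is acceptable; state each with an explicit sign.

The stabilizer group can be generated by -YI, +IZ, among other valid generating sets.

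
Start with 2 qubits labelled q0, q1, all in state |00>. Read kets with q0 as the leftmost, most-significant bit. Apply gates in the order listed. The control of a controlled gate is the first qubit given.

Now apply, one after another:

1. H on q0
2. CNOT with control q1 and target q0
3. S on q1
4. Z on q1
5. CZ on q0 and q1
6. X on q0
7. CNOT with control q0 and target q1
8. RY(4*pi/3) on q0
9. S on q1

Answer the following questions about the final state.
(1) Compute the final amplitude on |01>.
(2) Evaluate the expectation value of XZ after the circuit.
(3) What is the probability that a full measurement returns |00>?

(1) |01> carries amplitude -sqrt(6)*I/4 in the final state.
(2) In the final state, XZ has expectation -sqrt(3)/2.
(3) A full measurement returns |00> with probability 1/8.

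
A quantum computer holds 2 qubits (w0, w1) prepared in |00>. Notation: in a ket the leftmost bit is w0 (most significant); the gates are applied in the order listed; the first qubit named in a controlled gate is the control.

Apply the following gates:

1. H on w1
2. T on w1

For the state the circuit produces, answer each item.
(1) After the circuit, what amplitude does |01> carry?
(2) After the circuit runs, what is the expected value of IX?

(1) The amplitude on |01> is sqrt(2)*exp(I*pi/4)/2.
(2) The expectation value of IX is sqrt(2)/2.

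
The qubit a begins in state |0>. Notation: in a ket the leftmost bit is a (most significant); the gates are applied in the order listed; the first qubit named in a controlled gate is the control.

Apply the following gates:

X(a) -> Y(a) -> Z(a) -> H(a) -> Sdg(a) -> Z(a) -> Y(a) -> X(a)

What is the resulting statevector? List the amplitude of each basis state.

The final amplitudes are sqrt(2)/2 on |0>, -sqrt(2)*I/2 on |1>.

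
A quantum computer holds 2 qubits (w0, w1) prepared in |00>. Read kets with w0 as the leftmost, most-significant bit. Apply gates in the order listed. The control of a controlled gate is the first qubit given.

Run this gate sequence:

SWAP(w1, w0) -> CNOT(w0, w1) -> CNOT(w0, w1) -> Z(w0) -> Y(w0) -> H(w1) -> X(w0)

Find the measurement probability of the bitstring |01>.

A full measurement returns |01> with probability 1/2. Key observation: steps 2-3 multiply out to the identity, so the circuit reduces to the remaining gates.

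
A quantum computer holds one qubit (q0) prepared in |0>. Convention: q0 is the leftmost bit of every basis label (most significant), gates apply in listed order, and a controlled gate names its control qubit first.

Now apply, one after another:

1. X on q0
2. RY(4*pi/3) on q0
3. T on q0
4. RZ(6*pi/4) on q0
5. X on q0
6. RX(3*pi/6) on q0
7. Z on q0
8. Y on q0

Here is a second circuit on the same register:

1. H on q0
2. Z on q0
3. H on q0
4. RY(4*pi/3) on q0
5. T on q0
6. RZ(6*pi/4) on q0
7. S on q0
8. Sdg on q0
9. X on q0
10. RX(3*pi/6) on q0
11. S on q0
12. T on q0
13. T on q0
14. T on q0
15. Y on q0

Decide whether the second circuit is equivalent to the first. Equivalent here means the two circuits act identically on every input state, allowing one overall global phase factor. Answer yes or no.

No: there is an input state on which the two circuits produce genuinely different outputs (not merely differing by a phase).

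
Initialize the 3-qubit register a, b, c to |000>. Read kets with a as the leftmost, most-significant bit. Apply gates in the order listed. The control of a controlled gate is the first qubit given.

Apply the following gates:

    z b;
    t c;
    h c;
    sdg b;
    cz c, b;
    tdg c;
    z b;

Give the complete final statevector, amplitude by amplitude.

The resulting statevector has amplitude sqrt(2)/2 on |000>, -sqrt(2)*exp(3*I*pi/4)/2 on |001>, and 0 on every other basis state.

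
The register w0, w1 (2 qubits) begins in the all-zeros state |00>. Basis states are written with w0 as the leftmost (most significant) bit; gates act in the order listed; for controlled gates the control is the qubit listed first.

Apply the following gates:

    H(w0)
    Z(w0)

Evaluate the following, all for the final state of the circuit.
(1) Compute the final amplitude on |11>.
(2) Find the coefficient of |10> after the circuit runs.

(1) The amplitude on |11> is 0.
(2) |10> carries amplitude -sqrt(2)/2 in the final state.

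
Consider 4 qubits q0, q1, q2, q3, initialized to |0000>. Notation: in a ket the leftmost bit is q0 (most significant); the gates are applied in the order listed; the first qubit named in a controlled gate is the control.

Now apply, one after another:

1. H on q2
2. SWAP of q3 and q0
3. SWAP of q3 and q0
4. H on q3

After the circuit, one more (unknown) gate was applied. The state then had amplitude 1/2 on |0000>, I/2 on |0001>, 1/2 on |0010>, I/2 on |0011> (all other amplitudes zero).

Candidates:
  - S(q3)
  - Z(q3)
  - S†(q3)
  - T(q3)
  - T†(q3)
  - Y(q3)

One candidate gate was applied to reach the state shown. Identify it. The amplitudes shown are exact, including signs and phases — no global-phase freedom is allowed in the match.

The unique candidate consistent with the amplitudes is S(q3). Key observation: steps 2-3 multiply out to the identity, so the circuit reduces to the remaining gates.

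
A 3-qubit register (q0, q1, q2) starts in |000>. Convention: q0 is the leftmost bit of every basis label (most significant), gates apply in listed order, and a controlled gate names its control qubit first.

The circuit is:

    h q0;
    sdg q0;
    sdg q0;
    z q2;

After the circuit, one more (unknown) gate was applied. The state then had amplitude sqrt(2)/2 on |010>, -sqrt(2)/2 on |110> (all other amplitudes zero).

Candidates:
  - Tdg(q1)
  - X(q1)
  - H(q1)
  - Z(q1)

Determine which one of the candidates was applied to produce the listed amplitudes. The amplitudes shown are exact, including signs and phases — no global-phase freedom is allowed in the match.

The applied gate was X(q1).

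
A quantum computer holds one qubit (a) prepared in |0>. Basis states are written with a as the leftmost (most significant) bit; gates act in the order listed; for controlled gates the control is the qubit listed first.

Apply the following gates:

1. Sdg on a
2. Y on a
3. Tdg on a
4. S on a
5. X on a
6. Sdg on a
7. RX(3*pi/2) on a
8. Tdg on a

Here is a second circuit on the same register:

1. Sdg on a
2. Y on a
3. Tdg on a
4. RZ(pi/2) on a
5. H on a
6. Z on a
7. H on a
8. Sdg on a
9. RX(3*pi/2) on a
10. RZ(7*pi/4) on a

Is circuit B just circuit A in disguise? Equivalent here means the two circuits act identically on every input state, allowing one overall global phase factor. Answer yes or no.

Yes — the two circuits implement the same unitary up to a global phase.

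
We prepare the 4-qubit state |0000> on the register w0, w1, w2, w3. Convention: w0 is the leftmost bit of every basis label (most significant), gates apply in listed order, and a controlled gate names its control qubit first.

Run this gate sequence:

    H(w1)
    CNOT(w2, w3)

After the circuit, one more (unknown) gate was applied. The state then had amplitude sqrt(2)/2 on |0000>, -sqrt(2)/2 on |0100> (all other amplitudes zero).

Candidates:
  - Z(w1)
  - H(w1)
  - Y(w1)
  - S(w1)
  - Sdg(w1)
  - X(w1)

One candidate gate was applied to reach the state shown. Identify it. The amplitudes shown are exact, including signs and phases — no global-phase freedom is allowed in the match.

The applied gate was Z(w1).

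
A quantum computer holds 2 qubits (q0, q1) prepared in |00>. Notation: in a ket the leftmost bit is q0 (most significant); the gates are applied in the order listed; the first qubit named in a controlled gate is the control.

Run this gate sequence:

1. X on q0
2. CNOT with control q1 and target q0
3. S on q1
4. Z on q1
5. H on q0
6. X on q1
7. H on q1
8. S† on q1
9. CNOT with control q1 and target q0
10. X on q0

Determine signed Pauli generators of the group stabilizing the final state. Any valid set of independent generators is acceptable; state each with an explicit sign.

One valid set of independent stabilizer generators is -XI, -IY (any independent generating set of the same group is equally correct).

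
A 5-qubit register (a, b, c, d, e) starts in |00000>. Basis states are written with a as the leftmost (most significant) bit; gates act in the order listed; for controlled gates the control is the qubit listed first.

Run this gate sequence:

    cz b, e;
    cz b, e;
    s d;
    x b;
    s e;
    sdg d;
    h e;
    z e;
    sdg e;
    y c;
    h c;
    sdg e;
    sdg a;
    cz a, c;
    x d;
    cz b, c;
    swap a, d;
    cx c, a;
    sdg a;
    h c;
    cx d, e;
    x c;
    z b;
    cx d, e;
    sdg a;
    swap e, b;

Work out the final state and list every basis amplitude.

The final amplitudes are sqrt(2)*I/4 on |00001>, -sqrt(2)*I/4 on |00101>, sqrt(2)*I/4 on |01001>, -sqrt(2)*I/4 on |01101>, sqrt(2)*I/4 on |10001>, sqrt(2)*I/4 on |10101>, sqrt(2)*I/4 on |11001>, sqrt(2)*I/4 on |11101>, and 0 on every other basis state. Key observation: steps 1-2 multiply out to the identity, so the circuit reduces to the remaining gates.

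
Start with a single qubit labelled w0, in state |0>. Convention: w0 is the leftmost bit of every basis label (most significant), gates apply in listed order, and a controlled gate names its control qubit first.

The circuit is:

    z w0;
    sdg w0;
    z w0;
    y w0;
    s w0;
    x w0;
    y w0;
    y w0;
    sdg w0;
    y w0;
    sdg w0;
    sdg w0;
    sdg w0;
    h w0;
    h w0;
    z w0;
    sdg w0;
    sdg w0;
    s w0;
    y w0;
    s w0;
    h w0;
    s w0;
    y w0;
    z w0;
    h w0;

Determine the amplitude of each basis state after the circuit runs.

The final amplitudes are 1/2 - I/2 on |0>, 1/2 + I/2 on |1>.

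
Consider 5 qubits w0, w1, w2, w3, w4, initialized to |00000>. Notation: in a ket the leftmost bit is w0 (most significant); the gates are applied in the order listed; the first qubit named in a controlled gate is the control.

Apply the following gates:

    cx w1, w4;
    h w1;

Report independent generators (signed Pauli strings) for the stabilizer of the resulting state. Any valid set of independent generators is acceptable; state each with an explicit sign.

One valid set of independent stabilizer generators is +IXIII, +ZIIII, +IIZII, +IIIZI, +IIIIZ (any independent generating set of the same group is equally correct).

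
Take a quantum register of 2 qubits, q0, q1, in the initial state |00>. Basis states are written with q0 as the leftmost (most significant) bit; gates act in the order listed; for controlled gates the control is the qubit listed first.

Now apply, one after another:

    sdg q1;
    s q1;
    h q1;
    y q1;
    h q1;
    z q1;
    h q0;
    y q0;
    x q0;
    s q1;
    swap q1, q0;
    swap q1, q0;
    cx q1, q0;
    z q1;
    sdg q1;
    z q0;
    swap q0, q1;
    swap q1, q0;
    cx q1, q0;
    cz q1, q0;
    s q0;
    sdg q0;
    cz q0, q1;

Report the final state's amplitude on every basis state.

After the circuit, the state carries amplitude 0 on |00>, -sqrt(2)/2 on |01>, 0 on |10>, -sqrt(2)/2 on |11>.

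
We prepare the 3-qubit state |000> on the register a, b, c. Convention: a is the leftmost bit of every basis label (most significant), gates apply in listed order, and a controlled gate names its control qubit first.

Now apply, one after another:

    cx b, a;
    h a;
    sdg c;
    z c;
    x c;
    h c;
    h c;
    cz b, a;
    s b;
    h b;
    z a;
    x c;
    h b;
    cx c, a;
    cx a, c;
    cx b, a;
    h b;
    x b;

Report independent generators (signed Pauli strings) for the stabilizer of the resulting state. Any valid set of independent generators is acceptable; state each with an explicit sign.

One valid set of independent stabilizer generators is -XIX, +IXI, +ZIZ (any independent generating set of the same group is equally correct).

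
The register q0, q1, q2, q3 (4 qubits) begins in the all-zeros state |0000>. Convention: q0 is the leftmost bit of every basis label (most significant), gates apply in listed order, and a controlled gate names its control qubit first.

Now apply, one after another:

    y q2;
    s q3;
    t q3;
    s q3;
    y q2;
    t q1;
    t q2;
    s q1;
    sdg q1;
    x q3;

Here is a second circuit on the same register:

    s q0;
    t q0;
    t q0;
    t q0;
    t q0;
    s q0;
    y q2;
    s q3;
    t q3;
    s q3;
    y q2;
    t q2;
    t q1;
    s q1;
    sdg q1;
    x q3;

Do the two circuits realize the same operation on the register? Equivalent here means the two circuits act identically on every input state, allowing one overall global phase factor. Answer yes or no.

Yes, they are equivalent — the unitaries differ by at most a global phase.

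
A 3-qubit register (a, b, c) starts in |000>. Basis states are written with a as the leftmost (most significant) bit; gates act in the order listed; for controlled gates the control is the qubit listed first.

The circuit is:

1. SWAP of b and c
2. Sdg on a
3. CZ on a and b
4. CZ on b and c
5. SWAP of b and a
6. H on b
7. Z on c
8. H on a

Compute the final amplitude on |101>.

The final state's coefficient on |101> equals 0.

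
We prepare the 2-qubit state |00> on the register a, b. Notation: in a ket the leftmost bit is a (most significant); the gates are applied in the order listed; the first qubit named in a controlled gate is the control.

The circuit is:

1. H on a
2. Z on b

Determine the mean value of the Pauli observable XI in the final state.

In the final state, XI has expectation 1.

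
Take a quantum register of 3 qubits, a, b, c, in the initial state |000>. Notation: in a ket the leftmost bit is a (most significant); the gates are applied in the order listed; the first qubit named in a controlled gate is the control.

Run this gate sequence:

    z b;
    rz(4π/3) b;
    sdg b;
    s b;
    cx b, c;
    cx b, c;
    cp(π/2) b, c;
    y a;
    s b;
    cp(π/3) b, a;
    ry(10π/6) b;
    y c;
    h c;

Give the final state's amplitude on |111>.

The amplitude on |111> is -sqrt(2)*exp(I*pi/3)/4. Key observation: steps 5-6 multiply out to the identity, so the circuit reduces to the remaining gates.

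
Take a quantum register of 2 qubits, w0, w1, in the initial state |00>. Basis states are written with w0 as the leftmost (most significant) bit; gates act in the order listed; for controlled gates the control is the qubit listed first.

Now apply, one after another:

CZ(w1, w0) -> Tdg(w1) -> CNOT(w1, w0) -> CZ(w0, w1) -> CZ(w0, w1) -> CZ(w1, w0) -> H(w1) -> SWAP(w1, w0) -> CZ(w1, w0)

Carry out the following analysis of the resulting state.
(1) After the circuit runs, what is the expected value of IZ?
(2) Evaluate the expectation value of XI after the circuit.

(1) In the final state, IZ has expectation 1.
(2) The observable XI averages to 1.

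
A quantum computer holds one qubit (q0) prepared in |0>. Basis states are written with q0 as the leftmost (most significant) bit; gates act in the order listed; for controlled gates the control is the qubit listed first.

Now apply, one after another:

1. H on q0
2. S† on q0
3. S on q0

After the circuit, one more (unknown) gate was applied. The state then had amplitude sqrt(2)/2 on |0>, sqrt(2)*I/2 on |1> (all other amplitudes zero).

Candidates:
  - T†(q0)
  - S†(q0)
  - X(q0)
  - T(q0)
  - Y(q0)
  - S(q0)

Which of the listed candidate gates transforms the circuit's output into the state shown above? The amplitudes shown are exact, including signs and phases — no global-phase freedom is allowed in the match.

The applied gate was S(q0).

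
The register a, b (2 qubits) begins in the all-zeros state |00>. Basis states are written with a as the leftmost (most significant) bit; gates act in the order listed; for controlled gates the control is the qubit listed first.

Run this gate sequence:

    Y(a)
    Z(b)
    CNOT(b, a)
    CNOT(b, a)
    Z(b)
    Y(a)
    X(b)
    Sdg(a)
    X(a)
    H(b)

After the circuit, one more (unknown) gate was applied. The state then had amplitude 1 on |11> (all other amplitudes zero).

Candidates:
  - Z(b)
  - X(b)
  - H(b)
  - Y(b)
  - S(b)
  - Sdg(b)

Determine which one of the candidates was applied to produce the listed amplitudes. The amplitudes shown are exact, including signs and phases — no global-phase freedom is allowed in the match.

The unique candidate consistent with the amplitudes is H(b). Key observation: gates 1-6 undo each other exactly, leaving only the rest of the circuit to track.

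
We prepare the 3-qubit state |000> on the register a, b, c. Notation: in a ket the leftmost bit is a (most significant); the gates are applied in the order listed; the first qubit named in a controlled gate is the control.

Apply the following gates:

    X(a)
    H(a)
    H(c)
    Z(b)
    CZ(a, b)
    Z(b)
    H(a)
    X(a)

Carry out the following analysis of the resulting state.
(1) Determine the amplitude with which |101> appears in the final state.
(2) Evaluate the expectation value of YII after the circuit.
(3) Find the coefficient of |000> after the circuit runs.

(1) The amplitude on |101> is 0.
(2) The observable YII averages to 0.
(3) The amplitude on |000> is sqrt(2)/2.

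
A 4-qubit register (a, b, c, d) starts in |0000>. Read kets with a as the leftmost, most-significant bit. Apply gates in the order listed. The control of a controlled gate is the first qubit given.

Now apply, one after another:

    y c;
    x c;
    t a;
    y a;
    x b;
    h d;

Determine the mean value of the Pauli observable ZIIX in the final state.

In the final state, ZIIX has expectation -1.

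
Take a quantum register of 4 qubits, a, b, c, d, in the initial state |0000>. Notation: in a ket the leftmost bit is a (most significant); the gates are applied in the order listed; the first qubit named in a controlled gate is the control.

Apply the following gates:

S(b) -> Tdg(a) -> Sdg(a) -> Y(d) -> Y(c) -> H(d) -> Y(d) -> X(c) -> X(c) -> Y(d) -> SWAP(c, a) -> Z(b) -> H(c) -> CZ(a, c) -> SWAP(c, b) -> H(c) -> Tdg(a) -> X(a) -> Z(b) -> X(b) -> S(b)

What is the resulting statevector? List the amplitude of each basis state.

The final amplitudes are sqrt(2)*exp(3*I*pi/4)/4 on |0000>, -sqrt(2)*exp(3*I*pi/4)/4 on |0001>, sqrt(2)*exp(3*I*pi/4)/4 on |0010>, -sqrt(2)*exp(3*I*pi/4)/4 on |0011>, -sqrt(2)*exp(I*pi/4)/4 on |0100>, sqrt(2)*exp(I*pi/4)/4 on |0101>, -sqrt(2)*exp(I*pi/4)/4 on |0110>, sqrt(2)*exp(I*pi/4)/4 on |0111>, 0 on |1000>, 0 on |1001>, 0 on |1010>, 0 on |1011>, 0 on |1100>, 0 on |1101>, 0 on |1110>, 0 on |1111>. Key observation: steps 7-10 multiply out to the identity, so the circuit reduces to the remaining gates.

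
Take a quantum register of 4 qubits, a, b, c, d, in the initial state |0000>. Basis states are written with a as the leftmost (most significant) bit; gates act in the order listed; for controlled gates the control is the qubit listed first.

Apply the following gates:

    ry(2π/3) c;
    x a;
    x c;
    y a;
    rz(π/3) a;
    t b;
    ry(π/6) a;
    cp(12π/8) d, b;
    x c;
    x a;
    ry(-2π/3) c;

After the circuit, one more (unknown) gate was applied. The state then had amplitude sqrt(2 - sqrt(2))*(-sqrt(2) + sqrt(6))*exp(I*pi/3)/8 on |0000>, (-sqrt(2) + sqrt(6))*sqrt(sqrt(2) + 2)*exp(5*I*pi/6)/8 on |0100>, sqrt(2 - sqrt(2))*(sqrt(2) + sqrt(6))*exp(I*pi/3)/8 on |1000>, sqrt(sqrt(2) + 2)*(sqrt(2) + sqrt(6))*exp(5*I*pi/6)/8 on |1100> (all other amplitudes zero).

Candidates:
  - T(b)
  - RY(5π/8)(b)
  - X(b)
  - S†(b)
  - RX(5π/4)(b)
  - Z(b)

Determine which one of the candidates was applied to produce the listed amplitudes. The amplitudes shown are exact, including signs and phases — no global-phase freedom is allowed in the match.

The applied gate was RX(5π/4)(b).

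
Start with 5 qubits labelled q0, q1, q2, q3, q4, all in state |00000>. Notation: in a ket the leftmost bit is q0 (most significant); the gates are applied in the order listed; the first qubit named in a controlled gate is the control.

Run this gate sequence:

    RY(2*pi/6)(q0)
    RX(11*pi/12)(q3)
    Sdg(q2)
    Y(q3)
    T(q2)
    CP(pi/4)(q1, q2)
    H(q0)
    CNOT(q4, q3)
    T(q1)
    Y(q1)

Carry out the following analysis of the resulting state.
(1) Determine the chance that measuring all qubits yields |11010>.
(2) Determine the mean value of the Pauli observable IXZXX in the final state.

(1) The probability of measuring |11010> is -sqrt(3)/8 - sqrt(6)/32 + sqrt(2)/32 + 1/4.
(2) The expectation value of IXZXX is 0.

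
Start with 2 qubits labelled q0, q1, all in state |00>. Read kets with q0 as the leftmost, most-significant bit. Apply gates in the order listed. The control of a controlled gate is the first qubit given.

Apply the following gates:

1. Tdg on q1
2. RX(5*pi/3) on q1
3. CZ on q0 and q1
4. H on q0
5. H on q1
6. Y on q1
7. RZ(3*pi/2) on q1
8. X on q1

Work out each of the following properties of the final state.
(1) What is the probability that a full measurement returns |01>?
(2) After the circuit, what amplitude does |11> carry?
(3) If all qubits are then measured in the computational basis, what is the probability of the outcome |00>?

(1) The probability of measuring |01> is 1/4.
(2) The final state's coefficient on |11> equals (-1 - sqrt(3)*I)*exp(I*pi/4)/4.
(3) The probability of measuring |00> is 1/4.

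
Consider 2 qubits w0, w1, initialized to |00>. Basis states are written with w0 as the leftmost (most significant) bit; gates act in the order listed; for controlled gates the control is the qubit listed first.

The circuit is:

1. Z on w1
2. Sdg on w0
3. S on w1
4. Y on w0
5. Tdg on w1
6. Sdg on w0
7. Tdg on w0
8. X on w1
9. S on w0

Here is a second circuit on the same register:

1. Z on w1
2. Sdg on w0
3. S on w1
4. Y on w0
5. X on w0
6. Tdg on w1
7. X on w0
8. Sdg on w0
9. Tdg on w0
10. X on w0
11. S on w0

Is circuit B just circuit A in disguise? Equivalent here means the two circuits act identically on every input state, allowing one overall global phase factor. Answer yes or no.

No: there is an input state on which the two circuits produce genuinely different outputs (not merely differing by a phase).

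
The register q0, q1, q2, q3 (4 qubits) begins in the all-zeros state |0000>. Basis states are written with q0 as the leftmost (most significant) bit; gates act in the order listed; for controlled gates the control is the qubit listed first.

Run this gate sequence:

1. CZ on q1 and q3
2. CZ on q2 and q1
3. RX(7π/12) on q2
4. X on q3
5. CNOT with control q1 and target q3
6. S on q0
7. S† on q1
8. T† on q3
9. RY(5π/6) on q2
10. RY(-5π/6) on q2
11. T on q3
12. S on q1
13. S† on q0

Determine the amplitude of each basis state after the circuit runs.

The resulting statevector has amplitude -sqrt(2 - sqrt(2))/4 + sqrt(3*sqrt(2) + 6)/4 on |0001>, -I*sqrt(sqrt(2) + 2)/4 - I*sqrt(6 - 3*sqrt(2))/4 on |0011>, and 0 on every other basis state. Key observation: the block from step 6 through step 13 cancels to the identity and can be dropped.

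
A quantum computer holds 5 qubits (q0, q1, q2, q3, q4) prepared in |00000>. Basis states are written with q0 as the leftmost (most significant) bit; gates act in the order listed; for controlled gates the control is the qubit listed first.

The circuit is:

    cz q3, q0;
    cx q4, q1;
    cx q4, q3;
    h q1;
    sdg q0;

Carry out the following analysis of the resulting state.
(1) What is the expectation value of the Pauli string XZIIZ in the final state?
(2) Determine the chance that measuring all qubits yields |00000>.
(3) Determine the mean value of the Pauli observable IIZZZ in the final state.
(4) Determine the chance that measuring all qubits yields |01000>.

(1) The observable XZIIZ averages to 0.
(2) The probability of measuring |00000> is 1/2.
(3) In the final state, IIZZZ has expectation 1.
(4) The probability of measuring |01000> is 1/2.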